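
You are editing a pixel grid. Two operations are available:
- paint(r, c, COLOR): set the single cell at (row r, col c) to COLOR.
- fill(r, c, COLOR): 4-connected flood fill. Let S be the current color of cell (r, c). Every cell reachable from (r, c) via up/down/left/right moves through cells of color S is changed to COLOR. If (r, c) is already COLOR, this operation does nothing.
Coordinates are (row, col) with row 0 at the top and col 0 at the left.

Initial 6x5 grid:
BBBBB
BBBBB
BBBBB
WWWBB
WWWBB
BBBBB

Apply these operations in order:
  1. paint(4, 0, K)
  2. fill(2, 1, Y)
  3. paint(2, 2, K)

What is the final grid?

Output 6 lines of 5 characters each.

Answer: YYYYY
YYYYY
YYKYY
WWWYY
KWWYY
YYYYY

Derivation:
After op 1 paint(4,0,K):
BBBBB
BBBBB
BBBBB
WWWBB
KWWBB
BBBBB
After op 2 fill(2,1,Y) [24 cells changed]:
YYYYY
YYYYY
YYYYY
WWWYY
KWWYY
YYYYY
After op 3 paint(2,2,K):
YYYYY
YYYYY
YYKYY
WWWYY
KWWYY
YYYYY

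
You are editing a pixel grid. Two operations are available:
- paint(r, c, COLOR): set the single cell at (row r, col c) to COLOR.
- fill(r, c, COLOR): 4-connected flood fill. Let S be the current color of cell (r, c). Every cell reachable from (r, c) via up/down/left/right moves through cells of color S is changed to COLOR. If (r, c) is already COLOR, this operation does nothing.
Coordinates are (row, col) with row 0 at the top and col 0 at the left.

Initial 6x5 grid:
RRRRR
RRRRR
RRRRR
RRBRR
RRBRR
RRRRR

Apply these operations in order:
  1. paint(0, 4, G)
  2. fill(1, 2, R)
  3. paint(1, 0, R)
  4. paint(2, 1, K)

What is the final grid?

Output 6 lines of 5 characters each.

Answer: RRRRG
RRRRR
RKRRR
RRBRR
RRBRR
RRRRR

Derivation:
After op 1 paint(0,4,G):
RRRRG
RRRRR
RRRRR
RRBRR
RRBRR
RRRRR
After op 2 fill(1,2,R) [0 cells changed]:
RRRRG
RRRRR
RRRRR
RRBRR
RRBRR
RRRRR
After op 3 paint(1,0,R):
RRRRG
RRRRR
RRRRR
RRBRR
RRBRR
RRRRR
After op 4 paint(2,1,K):
RRRRG
RRRRR
RKRRR
RRBRR
RRBRR
RRRRR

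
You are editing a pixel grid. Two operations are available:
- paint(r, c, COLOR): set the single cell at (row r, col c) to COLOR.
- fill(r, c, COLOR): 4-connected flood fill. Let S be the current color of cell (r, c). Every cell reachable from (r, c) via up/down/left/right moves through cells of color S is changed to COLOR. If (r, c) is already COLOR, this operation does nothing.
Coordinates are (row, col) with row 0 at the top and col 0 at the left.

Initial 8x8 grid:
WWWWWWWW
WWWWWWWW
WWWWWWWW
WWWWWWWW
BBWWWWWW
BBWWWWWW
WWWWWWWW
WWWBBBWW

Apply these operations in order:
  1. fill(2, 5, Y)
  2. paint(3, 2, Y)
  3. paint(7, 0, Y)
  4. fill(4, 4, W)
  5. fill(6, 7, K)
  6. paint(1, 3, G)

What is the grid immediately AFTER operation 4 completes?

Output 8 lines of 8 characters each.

After op 1 fill(2,5,Y) [57 cells changed]:
YYYYYYYY
YYYYYYYY
YYYYYYYY
YYYYYYYY
BBYYYYYY
BBYYYYYY
YYYYYYYY
YYYBBBYY
After op 2 paint(3,2,Y):
YYYYYYYY
YYYYYYYY
YYYYYYYY
YYYYYYYY
BBYYYYYY
BBYYYYYY
YYYYYYYY
YYYBBBYY
After op 3 paint(7,0,Y):
YYYYYYYY
YYYYYYYY
YYYYYYYY
YYYYYYYY
BBYYYYYY
BBYYYYYY
YYYYYYYY
YYYBBBYY
After op 4 fill(4,4,W) [57 cells changed]:
WWWWWWWW
WWWWWWWW
WWWWWWWW
WWWWWWWW
BBWWWWWW
BBWWWWWW
WWWWWWWW
WWWBBBWW

Answer: WWWWWWWW
WWWWWWWW
WWWWWWWW
WWWWWWWW
BBWWWWWW
BBWWWWWW
WWWWWWWW
WWWBBBWW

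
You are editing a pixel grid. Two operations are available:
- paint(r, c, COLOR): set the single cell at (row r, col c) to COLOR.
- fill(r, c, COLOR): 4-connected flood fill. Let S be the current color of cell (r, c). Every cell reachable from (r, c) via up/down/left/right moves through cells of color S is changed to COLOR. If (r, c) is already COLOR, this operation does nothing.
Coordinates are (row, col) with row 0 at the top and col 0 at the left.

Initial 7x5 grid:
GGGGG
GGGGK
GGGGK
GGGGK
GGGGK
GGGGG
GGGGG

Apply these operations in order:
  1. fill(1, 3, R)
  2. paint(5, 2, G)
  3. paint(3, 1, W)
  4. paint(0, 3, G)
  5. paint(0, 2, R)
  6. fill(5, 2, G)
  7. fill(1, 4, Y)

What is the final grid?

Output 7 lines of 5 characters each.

After op 1 fill(1,3,R) [31 cells changed]:
RRRRR
RRRRK
RRRRK
RRRRK
RRRRK
RRRRR
RRRRR
After op 2 paint(5,2,G):
RRRRR
RRRRK
RRRRK
RRRRK
RRRRK
RRGRR
RRRRR
After op 3 paint(3,1,W):
RRRRR
RRRRK
RRRRK
RWRRK
RRRRK
RRGRR
RRRRR
After op 4 paint(0,3,G):
RRRGR
RRRRK
RRRRK
RWRRK
RRRRK
RRGRR
RRRRR
After op 5 paint(0,2,R):
RRRGR
RRRRK
RRRRK
RWRRK
RRRRK
RRGRR
RRRRR
After op 6 fill(5,2,G) [0 cells changed]:
RRRGR
RRRRK
RRRRK
RWRRK
RRRRK
RRGRR
RRRRR
After op 7 fill(1,4,Y) [4 cells changed]:
RRRGR
RRRRY
RRRRY
RWRRY
RRRRY
RRGRR
RRRRR

Answer: RRRGR
RRRRY
RRRRY
RWRRY
RRRRY
RRGRR
RRRRR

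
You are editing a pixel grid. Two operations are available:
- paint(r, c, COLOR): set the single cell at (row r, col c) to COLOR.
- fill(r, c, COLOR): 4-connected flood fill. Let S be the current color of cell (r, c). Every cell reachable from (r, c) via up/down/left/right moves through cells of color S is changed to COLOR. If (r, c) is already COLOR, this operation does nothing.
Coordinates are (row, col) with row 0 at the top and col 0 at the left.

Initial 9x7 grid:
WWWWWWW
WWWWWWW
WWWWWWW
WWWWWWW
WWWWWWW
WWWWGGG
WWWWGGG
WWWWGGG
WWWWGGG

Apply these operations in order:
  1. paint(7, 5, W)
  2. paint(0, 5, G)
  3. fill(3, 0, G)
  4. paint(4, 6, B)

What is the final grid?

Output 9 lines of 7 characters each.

Answer: GGGGGGG
GGGGGGG
GGGGGGG
GGGGGGG
GGGGGGB
GGGGGGG
GGGGGGG
GGGGGWG
GGGGGGG

Derivation:
After op 1 paint(7,5,W):
WWWWWWW
WWWWWWW
WWWWWWW
WWWWWWW
WWWWWWW
WWWWGGG
WWWWGGG
WWWWGWG
WWWWGGG
After op 2 paint(0,5,G):
WWWWWGW
WWWWWWW
WWWWWWW
WWWWWWW
WWWWWWW
WWWWGGG
WWWWGGG
WWWWGWG
WWWWGGG
After op 3 fill(3,0,G) [50 cells changed]:
GGGGGGG
GGGGGGG
GGGGGGG
GGGGGGG
GGGGGGG
GGGGGGG
GGGGGGG
GGGGGWG
GGGGGGG
After op 4 paint(4,6,B):
GGGGGGG
GGGGGGG
GGGGGGG
GGGGGGG
GGGGGGB
GGGGGGG
GGGGGGG
GGGGGWG
GGGGGGG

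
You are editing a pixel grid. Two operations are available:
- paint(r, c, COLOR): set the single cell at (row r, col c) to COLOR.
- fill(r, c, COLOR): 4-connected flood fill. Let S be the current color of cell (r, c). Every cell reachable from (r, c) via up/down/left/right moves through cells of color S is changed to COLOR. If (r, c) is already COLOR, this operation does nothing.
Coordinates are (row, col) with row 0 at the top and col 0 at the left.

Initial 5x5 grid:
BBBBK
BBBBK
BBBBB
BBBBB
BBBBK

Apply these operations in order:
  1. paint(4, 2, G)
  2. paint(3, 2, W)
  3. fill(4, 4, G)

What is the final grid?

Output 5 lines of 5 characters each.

After op 1 paint(4,2,G):
BBBBK
BBBBK
BBBBB
BBBBB
BBGBK
After op 2 paint(3,2,W):
BBBBK
BBBBK
BBBBB
BBWBB
BBGBK
After op 3 fill(4,4,G) [1 cells changed]:
BBBBK
BBBBK
BBBBB
BBWBB
BBGBG

Answer: BBBBK
BBBBK
BBBBB
BBWBB
BBGBG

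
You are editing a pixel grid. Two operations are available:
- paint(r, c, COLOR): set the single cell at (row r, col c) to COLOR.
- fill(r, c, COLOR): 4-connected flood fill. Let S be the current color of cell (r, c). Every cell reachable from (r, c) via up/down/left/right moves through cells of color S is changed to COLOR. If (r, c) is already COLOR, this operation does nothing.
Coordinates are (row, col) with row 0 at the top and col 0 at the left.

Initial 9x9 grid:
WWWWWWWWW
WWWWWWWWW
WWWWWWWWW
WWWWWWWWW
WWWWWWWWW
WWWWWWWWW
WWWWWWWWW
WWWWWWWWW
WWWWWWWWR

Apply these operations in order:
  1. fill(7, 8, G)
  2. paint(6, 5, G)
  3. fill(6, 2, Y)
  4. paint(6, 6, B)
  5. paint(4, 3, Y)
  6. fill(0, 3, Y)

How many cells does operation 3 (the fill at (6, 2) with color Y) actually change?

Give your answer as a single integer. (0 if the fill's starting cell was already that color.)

After op 1 fill(7,8,G) [80 cells changed]:
GGGGGGGGG
GGGGGGGGG
GGGGGGGGG
GGGGGGGGG
GGGGGGGGG
GGGGGGGGG
GGGGGGGGG
GGGGGGGGG
GGGGGGGGR
After op 2 paint(6,5,G):
GGGGGGGGG
GGGGGGGGG
GGGGGGGGG
GGGGGGGGG
GGGGGGGGG
GGGGGGGGG
GGGGGGGGG
GGGGGGGGG
GGGGGGGGR
After op 3 fill(6,2,Y) [80 cells changed]:
YYYYYYYYY
YYYYYYYYY
YYYYYYYYY
YYYYYYYYY
YYYYYYYYY
YYYYYYYYY
YYYYYYYYY
YYYYYYYYY
YYYYYYYYR

Answer: 80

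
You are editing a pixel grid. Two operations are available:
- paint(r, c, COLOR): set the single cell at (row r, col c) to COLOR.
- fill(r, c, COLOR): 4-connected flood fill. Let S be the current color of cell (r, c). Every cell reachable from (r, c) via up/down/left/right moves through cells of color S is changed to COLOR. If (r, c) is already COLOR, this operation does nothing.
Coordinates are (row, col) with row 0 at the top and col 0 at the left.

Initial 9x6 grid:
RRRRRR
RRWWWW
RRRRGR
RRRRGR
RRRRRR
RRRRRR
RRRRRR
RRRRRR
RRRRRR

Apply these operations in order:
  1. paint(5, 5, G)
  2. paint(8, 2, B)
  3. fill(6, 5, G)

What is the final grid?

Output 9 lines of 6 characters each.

Answer: GGGGGG
GGWWWW
GGGGGG
GGGGGG
GGGGGG
GGGGGG
GGGGGG
GGGGGG
GGBGGG

Derivation:
After op 1 paint(5,5,G):
RRRRRR
RRWWWW
RRRRGR
RRRRGR
RRRRRR
RRRRRG
RRRRRR
RRRRRR
RRRRRR
After op 2 paint(8,2,B):
RRRRRR
RRWWWW
RRRRGR
RRRRGR
RRRRRR
RRRRRG
RRRRRR
RRRRRR
RRBRRR
After op 3 fill(6,5,G) [46 cells changed]:
GGGGGG
GGWWWW
GGGGGG
GGGGGG
GGGGGG
GGGGGG
GGGGGG
GGGGGG
GGBGGG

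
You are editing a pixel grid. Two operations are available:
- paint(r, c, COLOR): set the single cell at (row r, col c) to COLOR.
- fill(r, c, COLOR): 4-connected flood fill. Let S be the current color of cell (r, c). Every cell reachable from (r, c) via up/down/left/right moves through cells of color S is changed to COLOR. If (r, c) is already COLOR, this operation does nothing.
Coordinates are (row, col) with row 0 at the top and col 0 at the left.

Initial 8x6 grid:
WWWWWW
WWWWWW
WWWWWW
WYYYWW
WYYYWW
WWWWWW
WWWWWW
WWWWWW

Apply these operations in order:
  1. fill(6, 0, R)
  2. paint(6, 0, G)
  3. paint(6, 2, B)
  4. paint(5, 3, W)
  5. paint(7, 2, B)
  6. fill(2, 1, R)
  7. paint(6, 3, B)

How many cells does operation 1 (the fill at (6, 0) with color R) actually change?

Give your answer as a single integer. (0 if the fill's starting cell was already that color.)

Answer: 42

Derivation:
After op 1 fill(6,0,R) [42 cells changed]:
RRRRRR
RRRRRR
RRRRRR
RYYYRR
RYYYRR
RRRRRR
RRRRRR
RRRRRR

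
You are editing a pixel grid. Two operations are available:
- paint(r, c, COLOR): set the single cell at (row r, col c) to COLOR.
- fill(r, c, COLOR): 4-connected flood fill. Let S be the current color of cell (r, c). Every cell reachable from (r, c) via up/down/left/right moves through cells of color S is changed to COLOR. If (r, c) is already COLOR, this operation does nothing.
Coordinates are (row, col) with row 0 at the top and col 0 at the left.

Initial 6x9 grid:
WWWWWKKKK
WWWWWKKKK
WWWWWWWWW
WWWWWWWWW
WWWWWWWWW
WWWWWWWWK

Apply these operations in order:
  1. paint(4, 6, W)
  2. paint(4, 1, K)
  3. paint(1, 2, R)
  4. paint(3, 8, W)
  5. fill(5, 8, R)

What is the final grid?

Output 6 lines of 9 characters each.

After op 1 paint(4,6,W):
WWWWWKKKK
WWWWWKKKK
WWWWWWWWW
WWWWWWWWW
WWWWWWWWW
WWWWWWWWK
After op 2 paint(4,1,K):
WWWWWKKKK
WWWWWKKKK
WWWWWWWWW
WWWWWWWWW
WKWWWWWWW
WWWWWWWWK
After op 3 paint(1,2,R):
WWWWWKKKK
WWRWWKKKK
WWWWWWWWW
WWWWWWWWW
WKWWWWWWW
WWWWWWWWK
After op 4 paint(3,8,W):
WWWWWKKKK
WWRWWKKKK
WWWWWWWWW
WWWWWWWWW
WKWWWWWWW
WWWWWWWWK
After op 5 fill(5,8,R) [1 cells changed]:
WWWWWKKKK
WWRWWKKKK
WWWWWWWWW
WWWWWWWWW
WKWWWWWWW
WWWWWWWWR

Answer: WWWWWKKKK
WWRWWKKKK
WWWWWWWWW
WWWWWWWWW
WKWWWWWWW
WWWWWWWWR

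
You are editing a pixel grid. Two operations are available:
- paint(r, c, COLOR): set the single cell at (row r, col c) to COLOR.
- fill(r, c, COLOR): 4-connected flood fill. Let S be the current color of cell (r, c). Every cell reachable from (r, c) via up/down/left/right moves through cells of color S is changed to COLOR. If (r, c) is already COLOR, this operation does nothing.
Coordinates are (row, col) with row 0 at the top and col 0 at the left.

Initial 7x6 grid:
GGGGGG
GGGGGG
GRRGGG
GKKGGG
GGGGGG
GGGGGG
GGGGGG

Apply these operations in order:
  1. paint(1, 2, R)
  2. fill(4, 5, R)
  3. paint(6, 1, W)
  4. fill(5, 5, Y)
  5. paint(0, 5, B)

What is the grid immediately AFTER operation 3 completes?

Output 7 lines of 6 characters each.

Answer: RRRRRR
RRRRRR
RRRRRR
RKKRRR
RRRRRR
RRRRRR
RWRRRR

Derivation:
After op 1 paint(1,2,R):
GGGGGG
GGRGGG
GRRGGG
GKKGGG
GGGGGG
GGGGGG
GGGGGG
After op 2 fill(4,5,R) [37 cells changed]:
RRRRRR
RRRRRR
RRRRRR
RKKRRR
RRRRRR
RRRRRR
RRRRRR
After op 3 paint(6,1,W):
RRRRRR
RRRRRR
RRRRRR
RKKRRR
RRRRRR
RRRRRR
RWRRRR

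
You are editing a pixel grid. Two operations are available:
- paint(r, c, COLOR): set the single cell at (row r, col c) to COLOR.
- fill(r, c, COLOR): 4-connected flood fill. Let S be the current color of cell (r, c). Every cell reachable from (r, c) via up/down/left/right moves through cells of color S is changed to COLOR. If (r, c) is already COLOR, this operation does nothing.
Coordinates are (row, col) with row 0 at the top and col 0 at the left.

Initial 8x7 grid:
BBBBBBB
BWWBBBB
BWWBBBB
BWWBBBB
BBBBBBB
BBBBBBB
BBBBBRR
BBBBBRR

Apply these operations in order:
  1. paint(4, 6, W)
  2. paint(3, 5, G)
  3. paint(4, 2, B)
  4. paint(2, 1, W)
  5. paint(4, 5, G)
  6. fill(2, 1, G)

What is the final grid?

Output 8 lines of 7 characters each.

After op 1 paint(4,6,W):
BBBBBBB
BWWBBBB
BWWBBBB
BWWBBBB
BBBBBBW
BBBBBBB
BBBBBRR
BBBBBRR
After op 2 paint(3,5,G):
BBBBBBB
BWWBBBB
BWWBBBB
BWWBBGB
BBBBBBW
BBBBBBB
BBBBBRR
BBBBBRR
After op 3 paint(4,2,B):
BBBBBBB
BWWBBBB
BWWBBBB
BWWBBGB
BBBBBBW
BBBBBBB
BBBBBRR
BBBBBRR
After op 4 paint(2,1,W):
BBBBBBB
BWWBBBB
BWWBBBB
BWWBBGB
BBBBBBW
BBBBBBB
BBBBBRR
BBBBBRR
After op 5 paint(4,5,G):
BBBBBBB
BWWBBBB
BWWBBBB
BWWBBGB
BBBBBGW
BBBBBBB
BBBBBRR
BBBBBRR
After op 6 fill(2,1,G) [6 cells changed]:
BBBBBBB
BGGBBBB
BGGBBBB
BGGBBGB
BBBBBGW
BBBBBBB
BBBBBRR
BBBBBRR

Answer: BBBBBBB
BGGBBBB
BGGBBBB
BGGBBGB
BBBBBGW
BBBBBBB
BBBBBRR
BBBBBRR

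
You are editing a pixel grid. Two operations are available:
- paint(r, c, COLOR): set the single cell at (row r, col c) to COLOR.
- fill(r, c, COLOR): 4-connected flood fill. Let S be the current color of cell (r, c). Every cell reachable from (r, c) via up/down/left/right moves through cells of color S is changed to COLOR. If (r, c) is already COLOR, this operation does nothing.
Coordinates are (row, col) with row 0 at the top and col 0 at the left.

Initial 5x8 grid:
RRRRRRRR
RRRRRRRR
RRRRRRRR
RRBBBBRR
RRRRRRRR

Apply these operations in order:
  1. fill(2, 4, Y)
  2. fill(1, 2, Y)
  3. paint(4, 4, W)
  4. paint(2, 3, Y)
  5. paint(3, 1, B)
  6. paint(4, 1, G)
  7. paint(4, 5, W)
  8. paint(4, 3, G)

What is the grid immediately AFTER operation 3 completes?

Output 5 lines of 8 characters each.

After op 1 fill(2,4,Y) [36 cells changed]:
YYYYYYYY
YYYYYYYY
YYYYYYYY
YYBBBBYY
YYYYYYYY
After op 2 fill(1,2,Y) [0 cells changed]:
YYYYYYYY
YYYYYYYY
YYYYYYYY
YYBBBBYY
YYYYYYYY
After op 3 paint(4,4,W):
YYYYYYYY
YYYYYYYY
YYYYYYYY
YYBBBBYY
YYYYWYYY

Answer: YYYYYYYY
YYYYYYYY
YYYYYYYY
YYBBBBYY
YYYYWYYY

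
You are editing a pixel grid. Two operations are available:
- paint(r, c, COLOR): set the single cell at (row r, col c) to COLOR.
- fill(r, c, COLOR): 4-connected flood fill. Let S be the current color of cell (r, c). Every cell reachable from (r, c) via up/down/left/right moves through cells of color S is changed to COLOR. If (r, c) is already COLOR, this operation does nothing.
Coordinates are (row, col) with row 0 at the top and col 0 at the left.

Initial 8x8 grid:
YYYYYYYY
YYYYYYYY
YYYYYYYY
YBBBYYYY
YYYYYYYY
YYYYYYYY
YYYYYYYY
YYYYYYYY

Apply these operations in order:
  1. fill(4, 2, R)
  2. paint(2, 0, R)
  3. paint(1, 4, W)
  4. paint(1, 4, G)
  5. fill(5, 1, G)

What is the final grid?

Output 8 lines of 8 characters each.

Answer: GGGGGGGG
GGGGGGGG
GGGGGGGG
GBBBGGGG
GGGGGGGG
GGGGGGGG
GGGGGGGG
GGGGGGGG

Derivation:
After op 1 fill(4,2,R) [61 cells changed]:
RRRRRRRR
RRRRRRRR
RRRRRRRR
RBBBRRRR
RRRRRRRR
RRRRRRRR
RRRRRRRR
RRRRRRRR
After op 2 paint(2,0,R):
RRRRRRRR
RRRRRRRR
RRRRRRRR
RBBBRRRR
RRRRRRRR
RRRRRRRR
RRRRRRRR
RRRRRRRR
After op 3 paint(1,4,W):
RRRRRRRR
RRRRWRRR
RRRRRRRR
RBBBRRRR
RRRRRRRR
RRRRRRRR
RRRRRRRR
RRRRRRRR
After op 4 paint(1,4,G):
RRRRRRRR
RRRRGRRR
RRRRRRRR
RBBBRRRR
RRRRRRRR
RRRRRRRR
RRRRRRRR
RRRRRRRR
After op 5 fill(5,1,G) [60 cells changed]:
GGGGGGGG
GGGGGGGG
GGGGGGGG
GBBBGGGG
GGGGGGGG
GGGGGGGG
GGGGGGGG
GGGGGGGG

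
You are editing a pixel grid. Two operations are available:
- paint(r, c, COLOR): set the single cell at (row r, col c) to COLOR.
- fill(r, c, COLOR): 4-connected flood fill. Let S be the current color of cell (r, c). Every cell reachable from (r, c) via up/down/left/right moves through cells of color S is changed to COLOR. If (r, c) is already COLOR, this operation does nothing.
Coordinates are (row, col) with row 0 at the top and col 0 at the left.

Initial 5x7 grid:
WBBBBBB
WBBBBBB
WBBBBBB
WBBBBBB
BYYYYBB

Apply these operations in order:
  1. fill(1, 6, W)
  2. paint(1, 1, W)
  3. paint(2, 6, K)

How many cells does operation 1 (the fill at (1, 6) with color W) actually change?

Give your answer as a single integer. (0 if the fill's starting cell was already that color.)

After op 1 fill(1,6,W) [26 cells changed]:
WWWWWWW
WWWWWWW
WWWWWWW
WWWWWWW
BYYYYWW

Answer: 26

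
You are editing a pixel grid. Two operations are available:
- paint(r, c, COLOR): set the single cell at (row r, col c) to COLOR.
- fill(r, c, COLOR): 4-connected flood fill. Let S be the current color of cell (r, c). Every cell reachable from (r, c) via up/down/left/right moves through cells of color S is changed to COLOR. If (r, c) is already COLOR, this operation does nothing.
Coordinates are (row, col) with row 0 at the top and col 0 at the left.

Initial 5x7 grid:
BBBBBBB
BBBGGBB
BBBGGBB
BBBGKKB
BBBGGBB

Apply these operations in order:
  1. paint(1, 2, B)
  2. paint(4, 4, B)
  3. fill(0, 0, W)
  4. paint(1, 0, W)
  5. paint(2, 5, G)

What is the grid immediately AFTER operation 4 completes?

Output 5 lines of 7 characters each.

After op 1 paint(1,2,B):
BBBBBBB
BBBGGBB
BBBGGBB
BBBGKKB
BBBGGBB
After op 2 paint(4,4,B):
BBBBBBB
BBBGGBB
BBBGGBB
BBBGKKB
BBBGBBB
After op 3 fill(0,0,W) [27 cells changed]:
WWWWWWW
WWWGGWW
WWWGGWW
WWWGKKW
WWWGWWW
After op 4 paint(1,0,W):
WWWWWWW
WWWGGWW
WWWGGWW
WWWGKKW
WWWGWWW

Answer: WWWWWWW
WWWGGWW
WWWGGWW
WWWGKKW
WWWGWWW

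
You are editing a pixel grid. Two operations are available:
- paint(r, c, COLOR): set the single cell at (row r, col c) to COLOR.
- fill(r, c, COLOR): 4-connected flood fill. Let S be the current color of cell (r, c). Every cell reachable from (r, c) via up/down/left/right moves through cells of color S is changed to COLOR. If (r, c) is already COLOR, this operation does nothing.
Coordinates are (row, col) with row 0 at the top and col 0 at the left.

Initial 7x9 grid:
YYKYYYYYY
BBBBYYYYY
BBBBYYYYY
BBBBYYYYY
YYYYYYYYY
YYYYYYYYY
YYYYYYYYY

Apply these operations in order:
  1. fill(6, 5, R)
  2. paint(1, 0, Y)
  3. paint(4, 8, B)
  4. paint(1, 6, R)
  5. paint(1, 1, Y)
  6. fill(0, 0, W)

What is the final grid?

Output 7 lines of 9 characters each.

After op 1 fill(6,5,R) [48 cells changed]:
YYKRRRRRR
BBBBRRRRR
BBBBRRRRR
BBBBRRRRR
RRRRRRRRR
RRRRRRRRR
RRRRRRRRR
After op 2 paint(1,0,Y):
YYKRRRRRR
YBBBRRRRR
BBBBRRRRR
BBBBRRRRR
RRRRRRRRR
RRRRRRRRR
RRRRRRRRR
After op 3 paint(4,8,B):
YYKRRRRRR
YBBBRRRRR
BBBBRRRRR
BBBBRRRRR
RRRRRRRRB
RRRRRRRRR
RRRRRRRRR
After op 4 paint(1,6,R):
YYKRRRRRR
YBBBRRRRR
BBBBRRRRR
BBBBRRRRR
RRRRRRRRB
RRRRRRRRR
RRRRRRRRR
After op 5 paint(1,1,Y):
YYKRRRRRR
YYBBRRRRR
BBBBRRRRR
BBBBRRRRR
RRRRRRRRB
RRRRRRRRR
RRRRRRRRR
After op 6 fill(0,0,W) [4 cells changed]:
WWKRRRRRR
WWBBRRRRR
BBBBRRRRR
BBBBRRRRR
RRRRRRRRB
RRRRRRRRR
RRRRRRRRR

Answer: WWKRRRRRR
WWBBRRRRR
BBBBRRRRR
BBBBRRRRR
RRRRRRRRB
RRRRRRRRR
RRRRRRRRR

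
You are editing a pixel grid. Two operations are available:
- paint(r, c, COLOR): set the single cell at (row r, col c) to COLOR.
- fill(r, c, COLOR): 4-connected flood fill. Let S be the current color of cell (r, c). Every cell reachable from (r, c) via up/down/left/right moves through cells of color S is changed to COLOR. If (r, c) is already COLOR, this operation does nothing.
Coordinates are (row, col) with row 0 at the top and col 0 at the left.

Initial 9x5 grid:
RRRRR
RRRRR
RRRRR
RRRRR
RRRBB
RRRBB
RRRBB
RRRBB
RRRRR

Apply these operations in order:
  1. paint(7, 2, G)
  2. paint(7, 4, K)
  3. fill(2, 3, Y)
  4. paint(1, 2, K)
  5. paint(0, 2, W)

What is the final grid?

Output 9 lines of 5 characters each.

After op 1 paint(7,2,G):
RRRRR
RRRRR
RRRRR
RRRRR
RRRBB
RRRBB
RRRBB
RRGBB
RRRRR
After op 2 paint(7,4,K):
RRRRR
RRRRR
RRRRR
RRRRR
RRRBB
RRRBB
RRRBB
RRGBK
RRRRR
After op 3 fill(2,3,Y) [36 cells changed]:
YYYYY
YYYYY
YYYYY
YYYYY
YYYBB
YYYBB
YYYBB
YYGBK
YYYYY
After op 4 paint(1,2,K):
YYYYY
YYKYY
YYYYY
YYYYY
YYYBB
YYYBB
YYYBB
YYGBK
YYYYY
After op 5 paint(0,2,W):
YYWYY
YYKYY
YYYYY
YYYYY
YYYBB
YYYBB
YYYBB
YYGBK
YYYYY

Answer: YYWYY
YYKYY
YYYYY
YYYYY
YYYBB
YYYBB
YYYBB
YYGBK
YYYYY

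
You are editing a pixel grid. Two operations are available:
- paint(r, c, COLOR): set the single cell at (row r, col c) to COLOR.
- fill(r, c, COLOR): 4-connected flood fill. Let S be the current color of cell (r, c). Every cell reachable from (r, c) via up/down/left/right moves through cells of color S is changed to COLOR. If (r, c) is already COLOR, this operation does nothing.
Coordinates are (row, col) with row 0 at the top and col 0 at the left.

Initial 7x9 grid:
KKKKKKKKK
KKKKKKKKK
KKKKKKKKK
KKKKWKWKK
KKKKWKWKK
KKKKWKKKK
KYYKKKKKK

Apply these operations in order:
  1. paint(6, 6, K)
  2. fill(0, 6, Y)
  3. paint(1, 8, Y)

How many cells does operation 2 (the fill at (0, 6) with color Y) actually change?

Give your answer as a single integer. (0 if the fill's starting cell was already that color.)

After op 1 paint(6,6,K):
KKKKKKKKK
KKKKKKKKK
KKKKKKKKK
KKKKWKWKK
KKKKWKWKK
KKKKWKKKK
KYYKKKKKK
After op 2 fill(0,6,Y) [56 cells changed]:
YYYYYYYYY
YYYYYYYYY
YYYYYYYYY
YYYYWYWYY
YYYYWYWYY
YYYYWYYYY
YYYYYYYYY

Answer: 56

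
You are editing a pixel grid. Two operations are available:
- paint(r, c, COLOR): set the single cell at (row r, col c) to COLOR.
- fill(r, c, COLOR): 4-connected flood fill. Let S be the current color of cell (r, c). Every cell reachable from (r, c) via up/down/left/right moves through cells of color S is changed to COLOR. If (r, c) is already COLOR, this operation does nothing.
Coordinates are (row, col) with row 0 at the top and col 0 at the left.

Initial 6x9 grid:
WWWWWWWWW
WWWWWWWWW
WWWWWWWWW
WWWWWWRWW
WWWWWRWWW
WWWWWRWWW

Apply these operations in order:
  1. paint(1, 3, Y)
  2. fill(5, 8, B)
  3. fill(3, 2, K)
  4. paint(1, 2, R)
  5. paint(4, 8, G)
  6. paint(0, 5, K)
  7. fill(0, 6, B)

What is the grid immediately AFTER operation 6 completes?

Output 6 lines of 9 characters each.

Answer: KKKKKKKKK
KKRYKKKKK
KKKKKKKKK
KKKKKKRKK
KKKKKRKKG
KKKKKRKKK

Derivation:
After op 1 paint(1,3,Y):
WWWWWWWWW
WWWYWWWWW
WWWWWWWWW
WWWWWWRWW
WWWWWRWWW
WWWWWRWWW
After op 2 fill(5,8,B) [50 cells changed]:
BBBBBBBBB
BBBYBBBBB
BBBBBBBBB
BBBBBBRBB
BBBBBRBBB
BBBBBRBBB
After op 3 fill(3,2,K) [50 cells changed]:
KKKKKKKKK
KKKYKKKKK
KKKKKKKKK
KKKKKKRKK
KKKKKRKKK
KKKKKRKKK
After op 4 paint(1,2,R):
KKKKKKKKK
KKRYKKKKK
KKKKKKKKK
KKKKKKRKK
KKKKKRKKK
KKKKKRKKK
After op 5 paint(4,8,G):
KKKKKKKKK
KKRYKKKKK
KKKKKKKKK
KKKKKKRKK
KKKKKRKKG
KKKKKRKKK
After op 6 paint(0,5,K):
KKKKKKKKK
KKRYKKKKK
KKKKKKKKK
KKKKKKRKK
KKKKKRKKG
KKKKKRKKK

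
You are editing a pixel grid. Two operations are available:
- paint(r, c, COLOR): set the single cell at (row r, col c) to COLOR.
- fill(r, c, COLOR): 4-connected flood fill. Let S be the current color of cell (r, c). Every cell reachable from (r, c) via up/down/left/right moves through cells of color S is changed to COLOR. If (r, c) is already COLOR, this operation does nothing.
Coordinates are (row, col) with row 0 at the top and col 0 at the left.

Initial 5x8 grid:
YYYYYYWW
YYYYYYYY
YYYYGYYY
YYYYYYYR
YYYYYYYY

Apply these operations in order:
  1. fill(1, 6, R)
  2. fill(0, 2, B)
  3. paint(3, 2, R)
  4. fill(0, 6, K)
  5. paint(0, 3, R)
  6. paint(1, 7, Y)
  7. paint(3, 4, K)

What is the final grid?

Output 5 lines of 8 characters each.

After op 1 fill(1,6,R) [36 cells changed]:
RRRRRRWW
RRRRRRRR
RRRRGRRR
RRRRRRRR
RRRRRRRR
After op 2 fill(0,2,B) [37 cells changed]:
BBBBBBWW
BBBBBBBB
BBBBGBBB
BBBBBBBB
BBBBBBBB
After op 3 paint(3,2,R):
BBBBBBWW
BBBBBBBB
BBBBGBBB
BBRBBBBB
BBBBBBBB
After op 4 fill(0,6,K) [2 cells changed]:
BBBBBBKK
BBBBBBBB
BBBBGBBB
BBRBBBBB
BBBBBBBB
After op 5 paint(0,3,R):
BBBRBBKK
BBBBBBBB
BBBBGBBB
BBRBBBBB
BBBBBBBB
After op 6 paint(1,7,Y):
BBBRBBKK
BBBBBBBY
BBBBGBBB
BBRBBBBB
BBBBBBBB
After op 7 paint(3,4,K):
BBBRBBKK
BBBBBBBY
BBBBGBBB
BBRBKBBB
BBBBBBBB

Answer: BBBRBBKK
BBBBBBBY
BBBBGBBB
BBRBKBBB
BBBBBBBB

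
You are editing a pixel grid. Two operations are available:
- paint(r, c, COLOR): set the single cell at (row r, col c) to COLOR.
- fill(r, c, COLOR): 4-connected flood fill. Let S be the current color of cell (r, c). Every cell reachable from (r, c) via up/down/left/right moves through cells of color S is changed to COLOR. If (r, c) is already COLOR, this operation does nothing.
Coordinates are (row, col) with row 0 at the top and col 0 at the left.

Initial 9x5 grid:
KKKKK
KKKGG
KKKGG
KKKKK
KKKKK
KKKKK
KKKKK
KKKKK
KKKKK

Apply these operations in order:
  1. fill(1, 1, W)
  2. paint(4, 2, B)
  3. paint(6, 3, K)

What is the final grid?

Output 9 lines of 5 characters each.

After op 1 fill(1,1,W) [41 cells changed]:
WWWWW
WWWGG
WWWGG
WWWWW
WWWWW
WWWWW
WWWWW
WWWWW
WWWWW
After op 2 paint(4,2,B):
WWWWW
WWWGG
WWWGG
WWWWW
WWBWW
WWWWW
WWWWW
WWWWW
WWWWW
After op 3 paint(6,3,K):
WWWWW
WWWGG
WWWGG
WWWWW
WWBWW
WWWWW
WWWKW
WWWWW
WWWWW

Answer: WWWWW
WWWGG
WWWGG
WWWWW
WWBWW
WWWWW
WWWKW
WWWWW
WWWWW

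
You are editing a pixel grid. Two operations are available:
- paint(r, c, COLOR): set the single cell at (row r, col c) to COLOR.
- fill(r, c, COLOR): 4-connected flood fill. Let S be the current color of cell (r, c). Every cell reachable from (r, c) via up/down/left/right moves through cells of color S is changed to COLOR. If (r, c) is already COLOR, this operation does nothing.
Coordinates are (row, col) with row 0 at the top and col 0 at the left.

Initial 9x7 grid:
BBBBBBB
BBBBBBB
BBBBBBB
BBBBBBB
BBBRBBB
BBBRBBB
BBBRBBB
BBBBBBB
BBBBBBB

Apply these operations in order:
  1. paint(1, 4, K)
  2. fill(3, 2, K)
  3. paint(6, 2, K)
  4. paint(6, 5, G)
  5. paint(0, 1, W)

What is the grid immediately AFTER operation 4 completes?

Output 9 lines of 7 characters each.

Answer: KKKKKKK
KKKKKKK
KKKKKKK
KKKKKKK
KKKRKKK
KKKRKKK
KKKRKGK
KKKKKKK
KKKKKKK

Derivation:
After op 1 paint(1,4,K):
BBBBBBB
BBBBKBB
BBBBBBB
BBBBBBB
BBBRBBB
BBBRBBB
BBBRBBB
BBBBBBB
BBBBBBB
After op 2 fill(3,2,K) [59 cells changed]:
KKKKKKK
KKKKKKK
KKKKKKK
KKKKKKK
KKKRKKK
KKKRKKK
KKKRKKK
KKKKKKK
KKKKKKK
After op 3 paint(6,2,K):
KKKKKKK
KKKKKKK
KKKKKKK
KKKKKKK
KKKRKKK
KKKRKKK
KKKRKKK
KKKKKKK
KKKKKKK
After op 4 paint(6,5,G):
KKKKKKK
KKKKKKK
KKKKKKK
KKKKKKK
KKKRKKK
KKKRKKK
KKKRKGK
KKKKKKK
KKKKKKK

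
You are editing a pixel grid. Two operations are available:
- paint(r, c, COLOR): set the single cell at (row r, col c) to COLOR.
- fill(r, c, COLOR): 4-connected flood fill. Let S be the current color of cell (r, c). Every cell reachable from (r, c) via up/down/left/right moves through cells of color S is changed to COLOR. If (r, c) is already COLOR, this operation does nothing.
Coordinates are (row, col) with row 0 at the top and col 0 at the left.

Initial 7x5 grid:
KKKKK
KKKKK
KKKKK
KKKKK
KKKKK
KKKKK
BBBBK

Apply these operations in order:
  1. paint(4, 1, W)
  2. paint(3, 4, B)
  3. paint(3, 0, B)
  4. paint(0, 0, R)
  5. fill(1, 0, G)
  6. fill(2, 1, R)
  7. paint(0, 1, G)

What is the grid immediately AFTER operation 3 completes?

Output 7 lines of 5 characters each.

Answer: KKKKK
KKKKK
KKKKK
BKKKB
KWKKK
KKKKK
BBBBK

Derivation:
After op 1 paint(4,1,W):
KKKKK
KKKKK
KKKKK
KKKKK
KWKKK
KKKKK
BBBBK
After op 2 paint(3,4,B):
KKKKK
KKKKK
KKKKK
KKKKB
KWKKK
KKKKK
BBBBK
After op 3 paint(3,0,B):
KKKKK
KKKKK
KKKKK
BKKKB
KWKKK
KKKKK
BBBBK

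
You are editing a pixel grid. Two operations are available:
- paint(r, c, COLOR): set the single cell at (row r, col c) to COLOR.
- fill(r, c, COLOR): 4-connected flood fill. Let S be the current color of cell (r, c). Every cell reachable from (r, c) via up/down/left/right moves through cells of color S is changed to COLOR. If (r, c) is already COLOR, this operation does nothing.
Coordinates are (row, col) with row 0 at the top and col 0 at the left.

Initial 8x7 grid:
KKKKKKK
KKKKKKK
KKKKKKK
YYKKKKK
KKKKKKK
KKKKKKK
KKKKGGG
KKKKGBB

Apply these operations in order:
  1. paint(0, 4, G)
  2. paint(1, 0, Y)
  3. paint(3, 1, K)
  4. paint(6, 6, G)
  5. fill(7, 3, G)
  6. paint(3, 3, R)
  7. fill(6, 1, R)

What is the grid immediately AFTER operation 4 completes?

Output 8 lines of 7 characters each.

Answer: KKKKGKK
YKKKKKK
KKKKKKK
YKKKKKK
KKKKKKK
KKKKKKK
KKKKGGG
KKKKGBB

Derivation:
After op 1 paint(0,4,G):
KKKKGKK
KKKKKKK
KKKKKKK
YYKKKKK
KKKKKKK
KKKKKKK
KKKKGGG
KKKKGBB
After op 2 paint(1,0,Y):
KKKKGKK
YKKKKKK
KKKKKKK
YYKKKKK
KKKKKKK
KKKKKKK
KKKKGGG
KKKKGBB
After op 3 paint(3,1,K):
KKKKGKK
YKKKKKK
KKKKKKK
YKKKKKK
KKKKKKK
KKKKKKK
KKKKGGG
KKKKGBB
After op 4 paint(6,6,G):
KKKKGKK
YKKKKKK
KKKKKKK
YKKKKKK
KKKKKKK
KKKKKKK
KKKKGGG
KKKKGBB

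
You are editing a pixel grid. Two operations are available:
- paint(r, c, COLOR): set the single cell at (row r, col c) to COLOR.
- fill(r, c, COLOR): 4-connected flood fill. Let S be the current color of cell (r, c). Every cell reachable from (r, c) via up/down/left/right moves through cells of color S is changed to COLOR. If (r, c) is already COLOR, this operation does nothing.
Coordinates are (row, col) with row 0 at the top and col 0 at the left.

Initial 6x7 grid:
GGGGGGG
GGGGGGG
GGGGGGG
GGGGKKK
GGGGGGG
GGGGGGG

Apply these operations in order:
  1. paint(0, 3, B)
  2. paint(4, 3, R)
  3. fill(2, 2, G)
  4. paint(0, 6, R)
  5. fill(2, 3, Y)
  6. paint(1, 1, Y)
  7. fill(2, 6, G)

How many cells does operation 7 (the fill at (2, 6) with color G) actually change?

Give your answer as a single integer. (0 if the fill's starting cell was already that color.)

Answer: 36

Derivation:
After op 1 paint(0,3,B):
GGGBGGG
GGGGGGG
GGGGGGG
GGGGKKK
GGGGGGG
GGGGGGG
After op 2 paint(4,3,R):
GGGBGGG
GGGGGGG
GGGGGGG
GGGGKKK
GGGRGGG
GGGGGGG
After op 3 fill(2,2,G) [0 cells changed]:
GGGBGGG
GGGGGGG
GGGGGGG
GGGGKKK
GGGRGGG
GGGGGGG
After op 4 paint(0,6,R):
GGGBGGR
GGGGGGG
GGGGGGG
GGGGKKK
GGGRGGG
GGGGGGG
After op 5 fill(2,3,Y) [36 cells changed]:
YYYBYYR
YYYYYYY
YYYYYYY
YYYYKKK
YYYRYYY
YYYYYYY
After op 6 paint(1,1,Y):
YYYBYYR
YYYYYYY
YYYYYYY
YYYYKKK
YYYRYYY
YYYYYYY
After op 7 fill(2,6,G) [36 cells changed]:
GGGBGGR
GGGGGGG
GGGGGGG
GGGGKKK
GGGRGGG
GGGGGGG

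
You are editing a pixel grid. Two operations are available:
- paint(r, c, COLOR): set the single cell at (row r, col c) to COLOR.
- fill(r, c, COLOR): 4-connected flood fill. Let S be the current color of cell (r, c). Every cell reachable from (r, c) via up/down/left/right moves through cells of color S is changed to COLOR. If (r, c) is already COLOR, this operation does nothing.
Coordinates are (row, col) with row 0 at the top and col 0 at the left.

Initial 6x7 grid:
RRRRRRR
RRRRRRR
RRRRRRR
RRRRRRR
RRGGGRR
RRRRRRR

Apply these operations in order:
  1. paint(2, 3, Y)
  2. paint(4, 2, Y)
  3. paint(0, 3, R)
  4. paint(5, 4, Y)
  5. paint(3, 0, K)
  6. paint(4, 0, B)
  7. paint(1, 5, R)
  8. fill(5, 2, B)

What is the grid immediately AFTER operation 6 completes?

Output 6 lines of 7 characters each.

Answer: RRRRRRR
RRRRRRR
RRRYRRR
KRRRRRR
BRYGGRR
RRRRYRR

Derivation:
After op 1 paint(2,3,Y):
RRRRRRR
RRRRRRR
RRRYRRR
RRRRRRR
RRGGGRR
RRRRRRR
After op 2 paint(4,2,Y):
RRRRRRR
RRRRRRR
RRRYRRR
RRRRRRR
RRYGGRR
RRRRRRR
After op 3 paint(0,3,R):
RRRRRRR
RRRRRRR
RRRYRRR
RRRRRRR
RRYGGRR
RRRRRRR
After op 4 paint(5,4,Y):
RRRRRRR
RRRRRRR
RRRYRRR
RRRRRRR
RRYGGRR
RRRRYRR
After op 5 paint(3,0,K):
RRRRRRR
RRRRRRR
RRRYRRR
KRRRRRR
RRYGGRR
RRRRYRR
After op 6 paint(4,0,B):
RRRRRRR
RRRRRRR
RRRYRRR
KRRRRRR
BRYGGRR
RRRRYRR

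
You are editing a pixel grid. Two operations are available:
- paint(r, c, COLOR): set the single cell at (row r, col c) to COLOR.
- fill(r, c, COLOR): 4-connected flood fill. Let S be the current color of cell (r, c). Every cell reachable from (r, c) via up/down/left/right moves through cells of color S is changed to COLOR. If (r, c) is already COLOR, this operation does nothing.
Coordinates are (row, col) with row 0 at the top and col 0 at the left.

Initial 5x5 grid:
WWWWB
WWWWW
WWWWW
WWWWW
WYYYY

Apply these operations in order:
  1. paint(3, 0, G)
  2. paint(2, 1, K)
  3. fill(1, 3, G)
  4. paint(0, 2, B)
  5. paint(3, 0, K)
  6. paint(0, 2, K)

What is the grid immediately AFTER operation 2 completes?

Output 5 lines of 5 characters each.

After op 1 paint(3,0,G):
WWWWB
WWWWW
WWWWW
GWWWW
WYYYY
After op 2 paint(2,1,K):
WWWWB
WWWWW
WKWWW
GWWWW
WYYYY

Answer: WWWWB
WWWWW
WKWWW
GWWWW
WYYYY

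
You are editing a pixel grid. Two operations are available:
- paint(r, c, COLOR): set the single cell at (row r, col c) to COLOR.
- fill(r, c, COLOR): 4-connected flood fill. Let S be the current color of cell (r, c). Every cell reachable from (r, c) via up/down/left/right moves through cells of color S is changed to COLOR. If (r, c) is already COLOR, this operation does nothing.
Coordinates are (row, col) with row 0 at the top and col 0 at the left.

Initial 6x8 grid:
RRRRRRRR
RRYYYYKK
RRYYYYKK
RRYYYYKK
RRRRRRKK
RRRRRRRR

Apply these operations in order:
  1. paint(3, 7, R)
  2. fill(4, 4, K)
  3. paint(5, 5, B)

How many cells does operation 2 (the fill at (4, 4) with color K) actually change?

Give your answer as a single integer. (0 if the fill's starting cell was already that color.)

After op 1 paint(3,7,R):
RRRRRRRR
RRYYYYKK
RRYYYYKK
RRYYYYKR
RRRRRRKK
RRRRRRRR
After op 2 fill(4,4,K) [28 cells changed]:
KKKKKKKK
KKYYYYKK
KKYYYYKK
KKYYYYKR
KKKKKKKK
KKKKKKKK

Answer: 28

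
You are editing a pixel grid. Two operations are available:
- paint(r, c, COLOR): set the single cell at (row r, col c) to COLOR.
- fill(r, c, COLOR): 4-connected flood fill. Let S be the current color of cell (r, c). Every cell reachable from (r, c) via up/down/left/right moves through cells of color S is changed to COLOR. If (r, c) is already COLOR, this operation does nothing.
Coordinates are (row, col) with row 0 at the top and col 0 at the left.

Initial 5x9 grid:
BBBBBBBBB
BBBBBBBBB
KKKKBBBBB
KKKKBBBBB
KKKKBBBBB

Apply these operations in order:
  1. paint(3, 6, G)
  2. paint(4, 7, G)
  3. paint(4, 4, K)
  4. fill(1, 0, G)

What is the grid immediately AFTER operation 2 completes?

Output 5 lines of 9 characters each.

Answer: BBBBBBBBB
BBBBBBBBB
KKKKBBBBB
KKKKBBGBB
KKKKBBBGB

Derivation:
After op 1 paint(3,6,G):
BBBBBBBBB
BBBBBBBBB
KKKKBBBBB
KKKKBBGBB
KKKKBBBBB
After op 2 paint(4,7,G):
BBBBBBBBB
BBBBBBBBB
KKKKBBBBB
KKKKBBGBB
KKKKBBBGB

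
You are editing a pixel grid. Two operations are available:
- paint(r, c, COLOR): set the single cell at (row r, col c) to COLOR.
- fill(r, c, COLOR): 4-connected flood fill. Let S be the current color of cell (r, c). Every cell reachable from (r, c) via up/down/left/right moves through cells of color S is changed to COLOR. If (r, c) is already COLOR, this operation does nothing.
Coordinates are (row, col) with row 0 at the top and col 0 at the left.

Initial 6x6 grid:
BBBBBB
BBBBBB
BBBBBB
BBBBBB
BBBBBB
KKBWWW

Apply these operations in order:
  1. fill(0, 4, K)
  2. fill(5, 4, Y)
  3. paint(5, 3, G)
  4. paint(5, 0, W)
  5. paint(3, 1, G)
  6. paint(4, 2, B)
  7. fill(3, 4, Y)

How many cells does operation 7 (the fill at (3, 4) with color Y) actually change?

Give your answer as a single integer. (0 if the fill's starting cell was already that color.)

Answer: 30

Derivation:
After op 1 fill(0,4,K) [31 cells changed]:
KKKKKK
KKKKKK
KKKKKK
KKKKKK
KKKKKK
KKKWWW
After op 2 fill(5,4,Y) [3 cells changed]:
KKKKKK
KKKKKK
KKKKKK
KKKKKK
KKKKKK
KKKYYY
After op 3 paint(5,3,G):
KKKKKK
KKKKKK
KKKKKK
KKKKKK
KKKKKK
KKKGYY
After op 4 paint(5,0,W):
KKKKKK
KKKKKK
KKKKKK
KKKKKK
KKKKKK
WKKGYY
After op 5 paint(3,1,G):
KKKKKK
KKKKKK
KKKKKK
KGKKKK
KKKKKK
WKKGYY
After op 6 paint(4,2,B):
KKKKKK
KKKKKK
KKKKKK
KGKKKK
KKBKKK
WKKGYY
After op 7 fill(3,4,Y) [30 cells changed]:
YYYYYY
YYYYYY
YYYYYY
YGYYYY
YYBYYY
WYYGYY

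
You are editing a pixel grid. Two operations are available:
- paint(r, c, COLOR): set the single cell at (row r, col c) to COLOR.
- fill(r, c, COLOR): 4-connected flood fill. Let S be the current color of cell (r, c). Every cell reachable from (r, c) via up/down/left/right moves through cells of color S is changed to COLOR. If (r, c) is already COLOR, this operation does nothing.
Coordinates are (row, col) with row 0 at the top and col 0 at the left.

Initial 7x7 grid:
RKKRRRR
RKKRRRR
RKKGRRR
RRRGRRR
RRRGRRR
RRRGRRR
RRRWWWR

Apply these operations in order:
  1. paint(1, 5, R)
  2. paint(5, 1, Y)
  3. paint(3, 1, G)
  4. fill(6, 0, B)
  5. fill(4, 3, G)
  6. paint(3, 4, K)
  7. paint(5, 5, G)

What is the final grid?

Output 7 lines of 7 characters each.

After op 1 paint(1,5,R):
RKKRRRR
RKKRRRR
RKKGRRR
RRRGRRR
RRRGRRR
RRRGRRR
RRRWWWR
After op 2 paint(5,1,Y):
RKKRRRR
RKKRRRR
RKKGRRR
RRRGRRR
RRRGRRR
RYRGRRR
RRRWWWR
After op 3 paint(3,1,G):
RKKRRRR
RKKRRRR
RKKGRRR
RGRGRRR
RRRGRRR
RYRGRRR
RRRWWWR
After op 4 fill(6,0,B) [13 cells changed]:
BKKRRRR
BKKRRRR
BKKGRRR
BGBGRRR
BBBGRRR
BYBGRRR
BBBWWWR
After op 5 fill(4,3,G) [0 cells changed]:
BKKRRRR
BKKRRRR
BKKGRRR
BGBGRRR
BBBGRRR
BYBGRRR
BBBWWWR
After op 6 paint(3,4,K):
BKKRRRR
BKKRRRR
BKKGRRR
BGBGKRR
BBBGRRR
BYBGRRR
BBBWWWR
After op 7 paint(5,5,G):
BKKRRRR
BKKRRRR
BKKGRRR
BGBGKRR
BBBGRRR
BYBGRGR
BBBWWWR

Answer: BKKRRRR
BKKRRRR
BKKGRRR
BGBGKRR
BBBGRRR
BYBGRGR
BBBWWWR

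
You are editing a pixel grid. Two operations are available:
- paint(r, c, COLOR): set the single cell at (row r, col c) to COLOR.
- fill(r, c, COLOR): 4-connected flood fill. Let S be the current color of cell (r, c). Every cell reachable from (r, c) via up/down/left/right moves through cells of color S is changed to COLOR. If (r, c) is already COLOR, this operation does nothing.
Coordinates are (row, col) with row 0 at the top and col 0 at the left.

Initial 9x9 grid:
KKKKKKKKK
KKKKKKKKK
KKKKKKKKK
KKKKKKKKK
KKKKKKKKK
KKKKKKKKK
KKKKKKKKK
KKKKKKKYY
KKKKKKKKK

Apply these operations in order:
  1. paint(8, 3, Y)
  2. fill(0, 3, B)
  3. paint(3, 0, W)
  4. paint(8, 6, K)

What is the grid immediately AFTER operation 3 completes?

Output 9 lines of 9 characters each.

After op 1 paint(8,3,Y):
KKKKKKKKK
KKKKKKKKK
KKKKKKKKK
KKKKKKKKK
KKKKKKKKK
KKKKKKKKK
KKKKKKKKK
KKKKKKKYY
KKKYKKKKK
After op 2 fill(0,3,B) [78 cells changed]:
BBBBBBBBB
BBBBBBBBB
BBBBBBBBB
BBBBBBBBB
BBBBBBBBB
BBBBBBBBB
BBBBBBBBB
BBBBBBBYY
BBBYBBBBB
After op 3 paint(3,0,W):
BBBBBBBBB
BBBBBBBBB
BBBBBBBBB
WBBBBBBBB
BBBBBBBBB
BBBBBBBBB
BBBBBBBBB
BBBBBBBYY
BBBYBBBBB

Answer: BBBBBBBBB
BBBBBBBBB
BBBBBBBBB
WBBBBBBBB
BBBBBBBBB
BBBBBBBBB
BBBBBBBBB
BBBBBBBYY
BBBYBBBBB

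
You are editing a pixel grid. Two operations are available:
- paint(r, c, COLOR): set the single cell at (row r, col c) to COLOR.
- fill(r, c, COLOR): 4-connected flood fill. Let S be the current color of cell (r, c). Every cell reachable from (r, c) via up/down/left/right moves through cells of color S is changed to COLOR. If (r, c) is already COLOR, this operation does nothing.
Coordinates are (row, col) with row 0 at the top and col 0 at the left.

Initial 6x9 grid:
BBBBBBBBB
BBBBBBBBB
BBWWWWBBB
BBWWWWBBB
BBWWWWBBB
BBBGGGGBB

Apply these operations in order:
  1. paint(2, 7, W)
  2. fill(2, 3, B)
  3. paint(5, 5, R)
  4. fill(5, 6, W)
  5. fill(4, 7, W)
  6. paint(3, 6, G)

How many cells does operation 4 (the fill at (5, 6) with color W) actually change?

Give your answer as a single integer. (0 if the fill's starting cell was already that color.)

Answer: 1

Derivation:
After op 1 paint(2,7,W):
BBBBBBBBB
BBBBBBBBB
BBWWWWBWB
BBWWWWBBB
BBWWWWBBB
BBBGGGGBB
After op 2 fill(2,3,B) [12 cells changed]:
BBBBBBBBB
BBBBBBBBB
BBBBBBBWB
BBBBBBBBB
BBBBBBBBB
BBBGGGGBB
After op 3 paint(5,5,R):
BBBBBBBBB
BBBBBBBBB
BBBBBBBWB
BBBBBBBBB
BBBBBBBBB
BBBGGRGBB
After op 4 fill(5,6,W) [1 cells changed]:
BBBBBBBBB
BBBBBBBBB
BBBBBBBWB
BBBBBBBBB
BBBBBBBBB
BBBGGRWBB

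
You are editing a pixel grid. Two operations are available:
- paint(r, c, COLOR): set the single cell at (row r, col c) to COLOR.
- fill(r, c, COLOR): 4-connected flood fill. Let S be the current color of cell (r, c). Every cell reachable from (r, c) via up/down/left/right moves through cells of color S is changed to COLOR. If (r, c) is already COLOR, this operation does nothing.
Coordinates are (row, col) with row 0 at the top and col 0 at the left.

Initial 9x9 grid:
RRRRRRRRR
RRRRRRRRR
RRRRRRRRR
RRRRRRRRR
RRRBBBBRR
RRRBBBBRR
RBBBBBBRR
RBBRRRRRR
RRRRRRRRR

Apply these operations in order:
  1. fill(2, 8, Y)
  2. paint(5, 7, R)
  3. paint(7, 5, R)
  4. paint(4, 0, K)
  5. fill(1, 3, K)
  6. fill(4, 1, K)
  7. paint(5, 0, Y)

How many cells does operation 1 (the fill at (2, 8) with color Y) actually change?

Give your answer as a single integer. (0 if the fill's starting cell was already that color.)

Answer: 65

Derivation:
After op 1 fill(2,8,Y) [65 cells changed]:
YYYYYYYYY
YYYYYYYYY
YYYYYYYYY
YYYYYYYYY
YYYBBBBYY
YYYBBBBYY
YBBBBBBYY
YBBYYYYYY
YYYYYYYYY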